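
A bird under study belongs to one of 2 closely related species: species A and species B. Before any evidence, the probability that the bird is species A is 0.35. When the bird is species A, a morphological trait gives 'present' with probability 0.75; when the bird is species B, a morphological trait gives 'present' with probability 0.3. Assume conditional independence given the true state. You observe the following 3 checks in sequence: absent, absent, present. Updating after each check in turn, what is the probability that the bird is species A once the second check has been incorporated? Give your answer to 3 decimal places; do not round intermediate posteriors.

After 'absent': P(species A) = 0.25·0.3500 / (0.25·0.3500 + 0.7·0.6500) ≈ 0.1613
After 'absent': P(species A) = 0.25·0.1613 / (0.25·0.1613 + 0.7·0.8387) ≈ 0.0643

0.064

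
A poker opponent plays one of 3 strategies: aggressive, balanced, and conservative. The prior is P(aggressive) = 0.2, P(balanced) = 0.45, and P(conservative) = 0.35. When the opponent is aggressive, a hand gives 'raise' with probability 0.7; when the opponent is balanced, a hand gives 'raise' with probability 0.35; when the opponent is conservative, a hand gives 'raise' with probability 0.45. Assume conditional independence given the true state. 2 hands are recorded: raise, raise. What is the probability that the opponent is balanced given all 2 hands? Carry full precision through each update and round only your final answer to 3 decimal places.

0.246

After 'raise': normaliser = 0.7·0.2000 + 0.35·0.4500 + 0.45·0.3500; P(aggressive) ≈ 0.3077, P(balanced) ≈ 0.3462, P(conservative) ≈ 0.3462
After 'raise': normaliser = 0.7·0.3077 + 0.35·0.3462 + 0.45·0.3462; P(aggressive) ≈ 0.4375, P(balanced) ≈ 0.2461, P(conservative) ≈ 0.3164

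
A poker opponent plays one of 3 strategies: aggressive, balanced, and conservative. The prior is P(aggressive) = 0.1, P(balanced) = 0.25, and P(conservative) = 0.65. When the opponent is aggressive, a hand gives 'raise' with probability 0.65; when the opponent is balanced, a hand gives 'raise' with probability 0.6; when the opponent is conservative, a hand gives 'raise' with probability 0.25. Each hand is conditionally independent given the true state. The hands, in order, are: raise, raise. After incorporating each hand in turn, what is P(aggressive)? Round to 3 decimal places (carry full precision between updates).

After 'raise': normaliser = 0.65·0.1000 + 0.6·0.2500 + 0.25·0.6500; P(aggressive) ≈ 0.1722, P(balanced) ≈ 0.3974, P(conservative) ≈ 0.4305
After 'raise': normaliser = 0.65·0.1722 + 0.6·0.3974 + 0.25·0.4305; P(aggressive) ≈ 0.2444, P(balanced) ≈ 0.5206, P(conservative) ≈ 0.2350

0.244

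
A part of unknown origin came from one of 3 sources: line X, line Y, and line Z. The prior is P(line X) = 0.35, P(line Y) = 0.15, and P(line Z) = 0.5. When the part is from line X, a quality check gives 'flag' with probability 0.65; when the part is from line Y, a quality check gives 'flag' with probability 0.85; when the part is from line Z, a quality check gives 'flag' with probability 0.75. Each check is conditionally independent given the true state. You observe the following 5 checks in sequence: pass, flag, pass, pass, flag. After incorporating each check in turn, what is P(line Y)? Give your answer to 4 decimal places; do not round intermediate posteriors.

0.0330

Apply Bayes' rule sequentially, carrying P(line Y) forward.
After 'pass': normaliser = 0.35·0.3500 + 0.15·0.1500 + 0.25·0.5000; P(line X) ≈ 0.4537, P(line Y) ≈ 0.0833, P(line Z) ≈ 0.4630
After 'flag': normaliser = 0.65·0.4537 + 0.85·0.0833 + 0.75·0.4630; P(line X) ≈ 0.4136, P(line Y) ≈ 0.0994, P(line Z) ≈ 0.4870
After 'pass': normaliser = 0.35·0.4136 + 0.15·0.0994 + 0.25·0.4870; P(line X) ≈ 0.5144, P(line Y) ≈ 0.0530, P(line Z) ≈ 0.4326
After 'pass': normaliser = 0.35·0.5144 + 0.15·0.0530 + 0.25·0.4326; P(line X) ≈ 0.6080, P(line Y) ≈ 0.0268, P(line Z) ≈ 0.3652
After 'flag': normaliser = 0.65·0.6080 + 0.85·0.0268 + 0.75·0.3652; P(line X) ≈ 0.5712, P(line Y) ≈ 0.0330, P(line Z) ≈ 0.3959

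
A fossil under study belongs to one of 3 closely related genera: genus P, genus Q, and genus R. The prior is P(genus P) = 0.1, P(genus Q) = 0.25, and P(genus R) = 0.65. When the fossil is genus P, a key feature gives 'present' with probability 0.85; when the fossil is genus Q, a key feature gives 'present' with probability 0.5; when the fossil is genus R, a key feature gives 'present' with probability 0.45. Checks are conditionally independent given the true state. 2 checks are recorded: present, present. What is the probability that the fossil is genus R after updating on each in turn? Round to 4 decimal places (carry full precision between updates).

0.4941

After 'present': normaliser = 0.85·0.1000 + 0.5·0.2500 + 0.45·0.6500; P(genus P) ≈ 0.1692, P(genus Q) ≈ 0.2488, P(genus R) ≈ 0.5821
After 'present': normaliser = 0.85·0.1692 + 0.5·0.2488 + 0.45·0.5821; P(genus P) ≈ 0.2712, P(genus Q) ≈ 0.2346, P(genus R) ≈ 0.4941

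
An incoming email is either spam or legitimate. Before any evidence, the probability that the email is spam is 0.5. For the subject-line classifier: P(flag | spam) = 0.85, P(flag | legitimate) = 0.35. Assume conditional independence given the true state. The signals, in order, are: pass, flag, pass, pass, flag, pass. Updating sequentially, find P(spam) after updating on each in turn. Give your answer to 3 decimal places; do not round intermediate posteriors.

After 'pass': P(spam) = 0.15·0.5000 / (0.15·0.5000 + 0.65·0.5000) ≈ 0.1875
After 'flag': P(spam) = 0.85·0.1875 / (0.85·0.1875 + 0.35·0.8125) ≈ 0.3592
After 'pass': P(spam) = 0.15·0.3592 / (0.15·0.3592 + 0.65·0.6408) ≈ 0.1145
After 'pass': P(spam) = 0.15·0.1145 / (0.15·0.1145 + 0.65·0.8855) ≈ 0.0290
After 'flag': P(spam) = 0.85·0.0290 / (0.85·0.0290 + 0.35·0.9710) ≈ 0.0676
After 'pass': P(spam) = 0.15·0.0676 / (0.15·0.0676 + 0.65·0.9324) ≈ 0.0165

0.016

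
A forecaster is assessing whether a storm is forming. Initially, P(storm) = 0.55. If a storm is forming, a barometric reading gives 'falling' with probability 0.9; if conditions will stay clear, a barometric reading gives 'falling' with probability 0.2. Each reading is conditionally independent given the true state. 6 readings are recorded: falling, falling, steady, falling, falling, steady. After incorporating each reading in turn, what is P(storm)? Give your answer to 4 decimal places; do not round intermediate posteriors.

0.8868

After 'falling': P(storm) = 0.9·0.5500 / (0.9·0.5500 + 0.2·0.4500) ≈ 0.8462
After 'falling': P(storm) = 0.9·0.8462 / (0.9·0.8462 + 0.2·0.1538) ≈ 0.9612
After 'steady': P(storm) = 0.1·0.9612 / (0.1·0.9612 + 0.8·0.0388) ≈ 0.7557
After 'falling': P(storm) = 0.9·0.7557 / (0.9·0.7557 + 0.2·0.2443) ≈ 0.9330
After 'falling': P(storm) = 0.9·0.9330 / (0.9·0.9330 + 0.2·0.0670) ≈ 0.9843
After 'steady': P(storm) = 0.1·0.9843 / (0.1·0.9843 + 0.8·0.0157) ≈ 0.8868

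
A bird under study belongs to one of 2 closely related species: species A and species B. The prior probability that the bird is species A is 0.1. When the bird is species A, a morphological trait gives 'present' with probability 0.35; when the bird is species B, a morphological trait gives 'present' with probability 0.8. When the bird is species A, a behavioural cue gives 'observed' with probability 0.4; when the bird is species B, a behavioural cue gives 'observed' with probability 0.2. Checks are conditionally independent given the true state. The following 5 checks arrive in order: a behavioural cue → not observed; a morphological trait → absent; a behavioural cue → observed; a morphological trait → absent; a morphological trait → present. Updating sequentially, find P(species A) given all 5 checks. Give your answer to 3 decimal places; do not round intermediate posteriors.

After a behavioural cue='not observed': P(species A) = 0.6·0.1000 / (0.6·0.1000 + 0.8·0.9000) ≈ 0.0769
After a morphological trait='absent': P(species A) = 0.65·0.0769 / (0.65·0.0769 + 0.2·0.9231) ≈ 0.2131
After a behavioural cue='observed': P(species A) = 0.4·0.2131 / (0.4·0.2131 + 0.2·0.7869) ≈ 0.3514
After a morphological trait='absent': P(species A) = 0.65·0.3514 / (0.65·0.3514 + 0.2·0.6486) ≈ 0.6377
After a morphological trait='present': P(species A) = 0.35·0.6377 / (0.35·0.6377 + 0.8·0.3623) ≈ 0.4351

0.435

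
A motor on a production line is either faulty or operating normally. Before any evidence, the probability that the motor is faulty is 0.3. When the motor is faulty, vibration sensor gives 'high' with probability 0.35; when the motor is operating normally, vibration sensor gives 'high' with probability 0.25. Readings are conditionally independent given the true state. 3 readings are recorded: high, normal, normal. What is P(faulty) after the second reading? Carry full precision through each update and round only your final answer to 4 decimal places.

0.3421

Each posterior becomes the prior for the next update.
After 'high': P(faulty) = 0.35·0.3000 / (0.35·0.3000 + 0.25·0.7000) ≈ 0.3750
After 'normal': P(faulty) = 0.65·0.3750 / (0.65·0.3750 + 0.75·0.6250) ≈ 0.3421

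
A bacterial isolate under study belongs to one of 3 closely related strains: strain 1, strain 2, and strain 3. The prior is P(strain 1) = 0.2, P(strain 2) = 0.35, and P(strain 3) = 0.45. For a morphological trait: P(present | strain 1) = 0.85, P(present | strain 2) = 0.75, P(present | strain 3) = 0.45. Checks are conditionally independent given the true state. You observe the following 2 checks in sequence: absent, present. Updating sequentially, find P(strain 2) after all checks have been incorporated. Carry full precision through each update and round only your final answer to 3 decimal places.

After 'absent': normaliser = 0.15·0.2000 + 0.25·0.3500 + 0.55·0.4500; P(strain 1) ≈ 0.0822, P(strain 2) ≈ 0.2397, P(strain 3) ≈ 0.6781
After 'present': normaliser = 0.85·0.0822 + 0.75·0.2397 + 0.45·0.6781; P(strain 1) ≈ 0.1259, P(strain 2) ≈ 0.3241, P(strain 3) ≈ 0.5500

0.324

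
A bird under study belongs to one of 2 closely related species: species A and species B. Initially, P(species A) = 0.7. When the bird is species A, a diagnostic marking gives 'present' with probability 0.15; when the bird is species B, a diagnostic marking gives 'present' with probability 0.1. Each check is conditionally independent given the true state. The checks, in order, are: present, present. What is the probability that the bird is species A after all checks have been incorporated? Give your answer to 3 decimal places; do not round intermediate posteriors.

0.840

After 'present': P(species A) = 0.15·0.7000 / (0.15·0.7000 + 0.1·0.3000) ≈ 0.7778
After 'present': P(species A) = 0.15·0.7778 / (0.15·0.7778 + 0.1·0.2222) ≈ 0.8400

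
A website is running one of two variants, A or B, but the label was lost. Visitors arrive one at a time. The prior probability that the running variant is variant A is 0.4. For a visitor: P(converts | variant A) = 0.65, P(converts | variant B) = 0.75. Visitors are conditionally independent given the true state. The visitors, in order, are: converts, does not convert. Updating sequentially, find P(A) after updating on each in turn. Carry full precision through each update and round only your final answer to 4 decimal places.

After 'converts': P(A) = 0.65·0.4000 / (0.65·0.4000 + 0.75·0.6000) ≈ 0.3662
After 'does not convert': P(A) = 0.35·0.3662 / (0.35·0.3662 + 0.25·0.6338) ≈ 0.4472

0.4472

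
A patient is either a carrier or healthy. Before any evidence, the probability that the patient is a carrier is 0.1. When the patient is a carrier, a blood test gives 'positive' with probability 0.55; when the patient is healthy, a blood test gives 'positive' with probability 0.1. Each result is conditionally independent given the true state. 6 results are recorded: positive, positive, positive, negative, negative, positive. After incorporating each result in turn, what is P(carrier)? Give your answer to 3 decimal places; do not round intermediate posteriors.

0.962

After 'positive': P(carrier) = 0.55·0.1000 / (0.55·0.1000 + 0.1·0.9000) ≈ 0.3793
After 'positive': P(carrier) = 0.55·0.3793 / (0.55·0.3793 + 0.1·0.6207) ≈ 0.7707
After 'positive': P(carrier) = 0.55·0.7707 / (0.55·0.7707 + 0.1·0.2293) ≈ 0.9487
After 'negative': P(carrier) = 0.45·0.9487 / (0.45·0.9487 + 0.9·0.0513) ≈ 0.9024
After 'negative': P(carrier) = 0.45·0.9024 / (0.45·0.9024 + 0.9·0.0976) ≈ 0.8221
After 'positive': P(carrier) = 0.55·0.8221 / (0.55·0.8221 + 0.1·0.1779) ≈ 0.9621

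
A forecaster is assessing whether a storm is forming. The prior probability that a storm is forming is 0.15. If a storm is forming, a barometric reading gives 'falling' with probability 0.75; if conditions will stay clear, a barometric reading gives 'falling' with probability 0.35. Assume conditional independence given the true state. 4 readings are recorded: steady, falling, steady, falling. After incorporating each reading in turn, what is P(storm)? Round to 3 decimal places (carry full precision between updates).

After 'steady': P(storm) = 0.25·0.1500 / (0.25·0.1500 + 0.65·0.8500) ≈ 0.0636
After 'falling': P(storm) = 0.75·0.0636 / (0.75·0.0636 + 0.35·0.9364) ≈ 0.1270
After 'steady': P(storm) = 0.25·0.1270 / (0.25·0.1270 + 0.65·0.8730) ≈ 0.0530
After 'falling': P(storm) = 0.75·0.0530 / (0.75·0.0530 + 0.35·0.9470) ≈ 0.1070

0.107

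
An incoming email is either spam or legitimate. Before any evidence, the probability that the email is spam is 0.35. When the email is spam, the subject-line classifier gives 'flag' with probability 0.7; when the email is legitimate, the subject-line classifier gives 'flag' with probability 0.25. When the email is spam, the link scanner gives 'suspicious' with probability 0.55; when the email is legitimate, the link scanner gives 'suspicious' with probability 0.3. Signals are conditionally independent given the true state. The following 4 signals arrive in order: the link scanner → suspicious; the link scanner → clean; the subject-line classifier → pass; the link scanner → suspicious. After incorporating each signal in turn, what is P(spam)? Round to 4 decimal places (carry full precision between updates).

After the link scanner='suspicious': P(spam) = 0.55·0.3500 / (0.55·0.3500 + 0.3·0.6500) ≈ 0.4968
After the link scanner='clean': P(spam) = 0.45·0.4968 / (0.45·0.4968 + 0.7·0.5032) ≈ 0.3882
After the subject-line classifier='pass': P(spam) = 0.3·0.3882 / (0.3·0.3882 + 0.75·0.6118) ≈ 0.2025
After the link scanner='suspicious': P(spam) = 0.55·0.2025 / (0.55·0.2025 + 0.3·0.7975) ≈ 0.3176

0.3176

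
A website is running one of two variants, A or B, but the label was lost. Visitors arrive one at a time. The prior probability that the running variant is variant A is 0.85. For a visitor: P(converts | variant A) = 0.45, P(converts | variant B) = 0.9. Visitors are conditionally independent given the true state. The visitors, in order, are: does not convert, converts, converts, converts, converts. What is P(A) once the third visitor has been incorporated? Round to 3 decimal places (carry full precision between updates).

0.886

After 'does not convert': P(A) = 0.55·0.8500 / (0.55·0.8500 + 0.1·0.1500) ≈ 0.9689
After 'converts': P(A) = 0.45·0.9689 / (0.45·0.9689 + 0.9·0.0311) ≈ 0.9397
After 'converts': P(A) = 0.45·0.9397 / (0.45·0.9397 + 0.9·0.0603) ≈ 0.8863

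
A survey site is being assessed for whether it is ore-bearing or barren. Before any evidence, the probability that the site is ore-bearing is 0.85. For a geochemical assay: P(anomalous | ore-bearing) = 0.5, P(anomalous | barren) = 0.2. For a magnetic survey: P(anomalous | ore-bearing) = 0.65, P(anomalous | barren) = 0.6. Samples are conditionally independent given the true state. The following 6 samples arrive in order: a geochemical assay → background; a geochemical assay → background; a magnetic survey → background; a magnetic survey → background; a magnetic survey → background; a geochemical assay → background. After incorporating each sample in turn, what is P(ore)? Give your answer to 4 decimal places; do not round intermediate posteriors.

After a geochemical assay='background': P(ore) = 0.5·0.8500 / (0.5·0.8500 + 0.8·0.1500) ≈ 0.7798
After a geochemical assay='background': P(ore) = 0.5·0.7798 / (0.5·0.7798 + 0.8·0.2202) ≈ 0.6888
After a magnetic survey='background': P(ore) = 0.35·0.6888 / (0.35·0.6888 + 0.4·0.3112) ≈ 0.6595
After a magnetic survey='background': P(ore) = 0.35·0.6595 / (0.35·0.6595 + 0.4·0.3405) ≈ 0.6289
After a magnetic survey='background': P(ore) = 0.35·0.6289 / (0.35·0.6289 + 0.4·0.3711) ≈ 0.5972
After a geochemical assay='background': P(ore) = 0.5·0.5972 / (0.5·0.5972 + 0.8·0.4028) ≈ 0.4810

0.4810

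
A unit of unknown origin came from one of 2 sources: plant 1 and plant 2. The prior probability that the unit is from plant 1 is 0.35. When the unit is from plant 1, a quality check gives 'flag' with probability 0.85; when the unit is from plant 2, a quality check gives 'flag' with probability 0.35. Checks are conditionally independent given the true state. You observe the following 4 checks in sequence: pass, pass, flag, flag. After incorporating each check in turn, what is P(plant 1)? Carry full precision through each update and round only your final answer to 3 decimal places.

0.145

Each posterior becomes the prior for the next update.
After 'pass': P(plant 1) = 0.15·0.3500 / (0.15·0.3500 + 0.65·0.6500) ≈ 0.1105
After 'pass': P(plant 1) = 0.15·0.1105 / (0.15·0.1105 + 0.65·0.8895) ≈ 0.0279
After 'flag': P(plant 1) = 0.85·0.0279 / (0.85·0.0279 + 0.35·0.9721) ≈ 0.0651
After 'flag': P(plant 1) = 0.85·0.0651 / (0.85·0.0651 + 0.35·0.9349) ≈ 0.1447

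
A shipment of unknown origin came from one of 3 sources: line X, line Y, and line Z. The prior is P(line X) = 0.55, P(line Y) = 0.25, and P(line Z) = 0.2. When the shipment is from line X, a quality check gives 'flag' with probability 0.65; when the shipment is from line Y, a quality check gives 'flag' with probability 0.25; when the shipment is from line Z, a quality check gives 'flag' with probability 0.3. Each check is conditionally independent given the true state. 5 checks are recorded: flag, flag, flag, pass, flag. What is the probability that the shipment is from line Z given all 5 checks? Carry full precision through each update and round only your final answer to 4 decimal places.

After 'flag': normaliser = 0.65·0.5500 + 0.25·0.2500 + 0.3·0.2000; P(line X) ≈ 0.7448, P(line Y) ≈ 0.1302, P(line Z) ≈ 0.1250
After 'flag': normaliser = 0.65·0.7448 + 0.25·0.1302 + 0.3·0.1250; P(line X) ≈ 0.8736, P(line Y) ≈ 0.0587, P(line Z) ≈ 0.0677
After 'flag': normaliser = 0.65·0.8736 + 0.25·0.0587 + 0.3·0.0677; P(line X) ≈ 0.9420, P(line Y) ≈ 0.0244, P(line Z) ≈ 0.0337
After 'pass': normaliser = 0.35·0.9420 + 0.75·0.0244 + 0.7·0.0337; P(line X) ≈ 0.8874, P(line Y) ≈ 0.0492, P(line Z) ≈ 0.0634
After 'flag': normaliser = 0.65·0.8874 + 0.25·0.0492 + 0.3·0.0634; P(line X) ≈ 0.9485, P(line Y) ≈ 0.0202, P(line Z) ≈ 0.0313

0.0313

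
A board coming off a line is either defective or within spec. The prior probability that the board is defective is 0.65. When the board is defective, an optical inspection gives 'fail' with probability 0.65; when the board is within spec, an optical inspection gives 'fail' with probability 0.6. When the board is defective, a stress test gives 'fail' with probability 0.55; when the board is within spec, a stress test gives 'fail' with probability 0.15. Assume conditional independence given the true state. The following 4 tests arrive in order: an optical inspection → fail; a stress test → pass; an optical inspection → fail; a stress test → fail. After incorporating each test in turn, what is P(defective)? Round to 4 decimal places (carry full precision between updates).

0.8088

After an optical inspection='fail': P(defective) = 0.65·0.6500 / (0.65·0.6500 + 0.6·0.3500) ≈ 0.6680
After a stress test='pass': P(defective) = 0.45·0.6680 / (0.45·0.6680 + 0.85·0.3320) ≈ 0.5158
After an optical inspection='fail': P(defective) = 0.65·0.5158 / (0.65·0.5158 + 0.6·0.4842) ≈ 0.5357
After a stress test='fail': P(defective) = 0.55·0.5357 / (0.55·0.5357 + 0.15·0.4643) ≈ 0.8088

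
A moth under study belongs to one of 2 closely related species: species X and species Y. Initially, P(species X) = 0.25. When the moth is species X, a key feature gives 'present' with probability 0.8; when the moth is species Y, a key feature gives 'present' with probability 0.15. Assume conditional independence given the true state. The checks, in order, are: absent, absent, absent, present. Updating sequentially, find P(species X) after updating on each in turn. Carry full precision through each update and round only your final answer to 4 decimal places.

Apply Bayes' rule sequentially, carrying P(species X) forward.
After 'absent': P(species X) = 0.2·0.2500 / (0.2·0.2500 + 0.85·0.7500) ≈ 0.0727
After 'absent': P(species X) = 0.2·0.0727 / (0.2·0.0727 + 0.85·0.9273) ≈ 0.0181
After 'absent': P(species X) = 0.2·0.0181 / (0.2·0.0181 + 0.85·0.9819) ≈ 0.0043
After 'present': P(species X) = 0.8·0.0043 / (0.8·0.0043 + 0.15·0.9957) ≈ 0.0226

0.0226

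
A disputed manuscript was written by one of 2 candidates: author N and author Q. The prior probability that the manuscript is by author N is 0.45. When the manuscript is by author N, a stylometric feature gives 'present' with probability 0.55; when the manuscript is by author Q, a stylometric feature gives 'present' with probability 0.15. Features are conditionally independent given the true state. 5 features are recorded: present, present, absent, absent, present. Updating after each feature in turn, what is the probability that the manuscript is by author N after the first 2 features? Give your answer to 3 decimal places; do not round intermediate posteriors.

0.917

Each posterior becomes the prior for the next update.
After 'present': P(author N) = 0.55·0.4500 / (0.55·0.4500 + 0.15·0.5500) ≈ 0.7500
After 'present': P(author N) = 0.55·0.7500 / (0.55·0.7500 + 0.15·0.2500) ≈ 0.9167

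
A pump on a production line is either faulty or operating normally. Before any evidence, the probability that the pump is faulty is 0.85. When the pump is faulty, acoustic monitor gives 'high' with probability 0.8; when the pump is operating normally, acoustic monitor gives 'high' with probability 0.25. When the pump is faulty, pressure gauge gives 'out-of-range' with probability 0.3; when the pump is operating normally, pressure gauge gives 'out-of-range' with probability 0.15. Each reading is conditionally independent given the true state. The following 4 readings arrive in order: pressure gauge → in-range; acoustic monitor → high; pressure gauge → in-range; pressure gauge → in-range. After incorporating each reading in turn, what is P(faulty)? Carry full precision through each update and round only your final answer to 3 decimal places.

Apply Bayes' rule sequentially, carrying P(faulty) forward.
After pressure gauge='in-range': P(faulty) = 0.7·0.8500 / (0.7·0.8500 + 0.85·0.1500) ≈ 0.8235
After acoustic monitor='high': P(faulty) = 0.8·0.8235 / (0.8·0.8235 + 0.25·0.1765) ≈ 0.9372
After pressure gauge='in-range': P(faulty) = 0.7·0.9372 / (0.7·0.9372 + 0.85·0.0628) ≈ 0.9248
After pressure gauge='in-range': P(faulty) = 0.7·0.9248 / (0.7·0.9248 + 0.85·0.0752) ≈ 0.9101

0.910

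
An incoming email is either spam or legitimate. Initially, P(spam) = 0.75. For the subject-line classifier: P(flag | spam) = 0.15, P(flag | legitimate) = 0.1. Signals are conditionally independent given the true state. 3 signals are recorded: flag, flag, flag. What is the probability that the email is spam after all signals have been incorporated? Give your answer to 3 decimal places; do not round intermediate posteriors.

0.910

After 'flag': P(spam) = 0.15·0.7500 / (0.15·0.7500 + 0.1·0.2500) ≈ 0.8182
After 'flag': P(spam) = 0.15·0.8182 / (0.15·0.8182 + 0.1·0.1818) ≈ 0.8710
After 'flag': P(spam) = 0.15·0.8710 / (0.15·0.8710 + 0.1·0.1290) ≈ 0.9101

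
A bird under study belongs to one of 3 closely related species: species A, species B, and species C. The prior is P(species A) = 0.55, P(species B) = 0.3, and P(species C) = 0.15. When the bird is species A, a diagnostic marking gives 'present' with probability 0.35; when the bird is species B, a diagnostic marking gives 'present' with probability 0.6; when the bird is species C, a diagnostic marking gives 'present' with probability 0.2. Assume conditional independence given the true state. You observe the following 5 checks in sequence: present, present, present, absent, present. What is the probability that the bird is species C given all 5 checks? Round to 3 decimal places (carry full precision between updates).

0.009

After 'present': normaliser = 0.35·0.5500 + 0.6·0.3000 + 0.2·0.1500; P(species A) ≈ 0.4783, P(species B) ≈ 0.4472, P(species C) ≈ 0.0745
After 'present': normaliser = 0.35·0.4783 + 0.6·0.4472 + 0.2·0.0745; P(species A) ≈ 0.3715, P(species B) ≈ 0.5955, P(species C) ≈ 0.0331
After 'present': normaliser = 0.35·0.3715 + 0.6·0.5955 + 0.2·0.0331; P(species A) ≈ 0.2632, P(species B) ≈ 0.7234, P(species C) ≈ 0.0134
After 'absent': normaliser = 0.65·0.2632 + 0.4·0.7234 + 0.8·0.0134; P(species A) ≈ 0.3632, P(species B) ≈ 0.6141, P(species C) ≈ 0.0227
After 'present': normaliser = 0.35·0.3632 + 0.6·0.6141 + 0.2·0.0227; P(species A) ≈ 0.2541, P(species B) ≈ 0.7368, P(species C) ≈ 0.0091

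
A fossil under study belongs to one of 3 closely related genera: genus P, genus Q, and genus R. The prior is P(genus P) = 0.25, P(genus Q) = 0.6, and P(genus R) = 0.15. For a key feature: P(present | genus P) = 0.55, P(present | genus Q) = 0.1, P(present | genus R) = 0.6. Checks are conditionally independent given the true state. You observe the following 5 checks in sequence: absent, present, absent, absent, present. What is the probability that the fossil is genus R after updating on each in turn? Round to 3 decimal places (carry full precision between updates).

0.235

After 'absent': normaliser = 0.45·0.2500 + 0.9·0.6000 + 0.4·0.1500; P(genus P) ≈ 0.1579, P(genus Q) ≈ 0.7579, P(genus R) ≈ 0.0842
After 'present': normaliser = 0.55·0.1579 + 0.1·0.7579 + 0.6·0.0842; P(genus P) ≈ 0.4074, P(genus Q) ≈ 0.3556, P(genus R) ≈ 0.2370
After 'absent': normaliser = 0.45·0.4074 + 0.9·0.3556 + 0.4·0.2370; P(genus P) ≈ 0.3065, P(genus Q) ≈ 0.5350, P(genus R) ≈ 0.1585
After 'absent': normaliser = 0.45·0.3065 + 0.9·0.5350 + 0.4·0.1585; P(genus P) ≈ 0.2020, P(genus Q) ≈ 0.7051, P(genus R) ≈ 0.0929
After 'present': normaliser = 0.55·0.2020 + 0.1·0.7051 + 0.6·0.0929; P(genus P) ≈ 0.4681, P(genus Q) ≈ 0.2971, P(genus R) ≈ 0.2348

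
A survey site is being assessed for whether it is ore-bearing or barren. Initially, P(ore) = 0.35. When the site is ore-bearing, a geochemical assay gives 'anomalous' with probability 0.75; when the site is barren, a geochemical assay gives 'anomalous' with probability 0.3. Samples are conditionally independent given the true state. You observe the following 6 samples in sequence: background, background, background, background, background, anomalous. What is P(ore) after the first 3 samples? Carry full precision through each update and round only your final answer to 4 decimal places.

0.0239

After 'background': P(ore) = 0.25·0.3500 / (0.25·0.3500 + 0.7·0.6500) ≈ 0.1613
After 'background': P(ore) = 0.25·0.1613 / (0.25·0.1613 + 0.7·0.8387) ≈ 0.0643
After 'background': P(ore) = 0.25·0.0643 / (0.25·0.0643 + 0.7·0.9357) ≈ 0.0239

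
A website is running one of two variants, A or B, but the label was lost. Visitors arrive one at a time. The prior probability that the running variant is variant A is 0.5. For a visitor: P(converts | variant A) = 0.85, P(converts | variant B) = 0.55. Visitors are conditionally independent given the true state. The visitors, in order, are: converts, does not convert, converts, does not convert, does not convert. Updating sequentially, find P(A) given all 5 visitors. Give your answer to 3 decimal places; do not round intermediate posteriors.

Each posterior becomes the prior for the next update.
After 'converts': P(A) = 0.85·0.5000 / (0.85·0.5000 + 0.55·0.5000) ≈ 0.6071
After 'does not convert': P(A) = 0.15·0.6071 / (0.15·0.6071 + 0.45·0.3929) ≈ 0.3400
After 'converts': P(A) = 0.85·0.3400 / (0.85·0.3400 + 0.55·0.6600) ≈ 0.4433
After 'does not convert': P(A) = 0.15·0.4433 / (0.15·0.4433 + 0.45·0.5567) ≈ 0.2097
After 'does not convert': P(A) = 0.15·0.2097 / (0.15·0.2097 + 0.45·0.7903) ≈ 0.0813

0.081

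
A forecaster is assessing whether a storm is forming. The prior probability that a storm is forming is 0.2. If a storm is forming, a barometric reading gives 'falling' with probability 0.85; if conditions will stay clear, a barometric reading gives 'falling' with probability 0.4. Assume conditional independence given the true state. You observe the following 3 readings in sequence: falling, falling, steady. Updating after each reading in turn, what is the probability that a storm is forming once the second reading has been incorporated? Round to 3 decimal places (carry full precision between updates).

0.530

After 'falling': P(storm) = 0.85·0.2000 / (0.85·0.2000 + 0.4·0.8000) ≈ 0.3469
After 'falling': P(storm) = 0.85·0.3469 / (0.85·0.3469 + 0.4·0.6531) ≈ 0.5303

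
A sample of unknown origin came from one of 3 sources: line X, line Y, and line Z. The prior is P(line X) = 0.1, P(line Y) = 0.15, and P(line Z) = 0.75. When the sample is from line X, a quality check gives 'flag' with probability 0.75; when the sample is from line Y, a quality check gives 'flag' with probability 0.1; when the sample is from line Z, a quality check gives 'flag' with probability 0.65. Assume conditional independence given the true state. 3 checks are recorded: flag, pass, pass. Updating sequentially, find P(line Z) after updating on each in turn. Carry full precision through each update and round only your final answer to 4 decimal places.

After 'flag': normaliser = 0.75·0.1000 + 0.1·0.1500 + 0.65·0.7500; P(line X) ≈ 0.1299, P(line Y) ≈ 0.0260, P(line Z) ≈ 0.8442
After 'pass': normaliser = 0.25·0.1299 + 0.9·0.0260 + 0.35·0.8442; P(line X) ≈ 0.0924, P(line Y) ≈ 0.0665, P(line Z) ≈ 0.8410
After 'pass': normaliser = 0.25·0.0924 + 0.9·0.0665 + 0.35·0.8410; P(line X) ≈ 0.0612, P(line Y) ≈ 0.1587, P(line Z) ≈ 0.7801

0.7801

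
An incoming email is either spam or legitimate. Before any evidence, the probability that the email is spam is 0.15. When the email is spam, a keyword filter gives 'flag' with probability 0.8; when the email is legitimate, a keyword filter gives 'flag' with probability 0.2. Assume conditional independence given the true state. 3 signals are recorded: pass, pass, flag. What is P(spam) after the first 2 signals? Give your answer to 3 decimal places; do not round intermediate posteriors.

0.011

Apply Bayes' rule sequentially, carrying P(spam) forward.
After 'pass': P(spam) = 0.2·0.1500 / (0.2·0.1500 + 0.8·0.8500) ≈ 0.0423
After 'pass': P(spam) = 0.2·0.0423 / (0.2·0.0423 + 0.8·0.9577) ≈ 0.0109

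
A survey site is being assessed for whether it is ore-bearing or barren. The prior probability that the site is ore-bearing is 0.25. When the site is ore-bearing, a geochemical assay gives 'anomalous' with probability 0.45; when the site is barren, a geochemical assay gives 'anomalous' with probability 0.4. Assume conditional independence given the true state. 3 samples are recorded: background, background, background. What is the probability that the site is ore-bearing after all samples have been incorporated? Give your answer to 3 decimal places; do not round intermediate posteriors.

Apply Bayes' rule sequentially, carrying P(ore) forward.
After 'background': P(ore) = 0.55·0.2500 / (0.55·0.2500 + 0.6·0.7500) ≈ 0.2340
After 'background': P(ore) = 0.55·0.2340 / (0.55·0.2340 + 0.6·0.7660) ≈ 0.2188
After 'background': P(ore) = 0.55·0.2188 / (0.55·0.2188 + 0.6·0.7812) ≈ 0.2043

0.204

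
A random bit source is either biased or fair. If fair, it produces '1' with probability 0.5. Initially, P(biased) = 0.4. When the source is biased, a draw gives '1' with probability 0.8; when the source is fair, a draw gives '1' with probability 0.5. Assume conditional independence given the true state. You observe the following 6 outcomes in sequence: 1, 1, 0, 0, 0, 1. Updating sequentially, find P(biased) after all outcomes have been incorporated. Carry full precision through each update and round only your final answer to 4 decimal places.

0.1488

After '1': P(biased) = 0.8·0.4000 / (0.8·0.4000 + 0.5·0.6000) ≈ 0.5161
After '1': P(biased) = 0.8·0.5161 / (0.8·0.5161 + 0.5·0.4839) ≈ 0.6305
After '0': P(biased) = 0.2·0.6305 / (0.2·0.6305 + 0.5·0.3695) ≈ 0.4057
After '0': P(biased) = 0.2·0.4057 / (0.2·0.4057 + 0.5·0.5943) ≈ 0.2145
After '0': P(biased) = 0.2·0.2145 / (0.2·0.2145 + 0.5·0.7855) ≈ 0.0985
After '1': P(biased) = 0.8·0.0985 / (0.8·0.0985 + 0.5·0.9015) ≈ 0.1488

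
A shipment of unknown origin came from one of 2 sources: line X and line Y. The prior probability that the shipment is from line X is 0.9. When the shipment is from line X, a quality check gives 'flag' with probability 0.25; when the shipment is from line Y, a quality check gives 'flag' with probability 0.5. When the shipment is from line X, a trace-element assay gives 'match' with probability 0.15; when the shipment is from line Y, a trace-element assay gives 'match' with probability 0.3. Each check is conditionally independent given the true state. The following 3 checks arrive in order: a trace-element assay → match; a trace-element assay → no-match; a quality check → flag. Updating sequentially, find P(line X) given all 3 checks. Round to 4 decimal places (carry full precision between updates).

0.7321

Each posterior becomes the prior for the next update.
After a trace-element assay='match': P(line X) = 0.15·0.9000 / (0.15·0.9000 + 0.3·0.1000) ≈ 0.8182
After a trace-element assay='no-match': P(line X) = 0.85·0.8182 / (0.85·0.8182 + 0.7·0.1818) ≈ 0.8453
After a quality check='flag': P(line X) = 0.25·0.8453 / (0.25·0.8453 + 0.5·0.1547) ≈ 0.7321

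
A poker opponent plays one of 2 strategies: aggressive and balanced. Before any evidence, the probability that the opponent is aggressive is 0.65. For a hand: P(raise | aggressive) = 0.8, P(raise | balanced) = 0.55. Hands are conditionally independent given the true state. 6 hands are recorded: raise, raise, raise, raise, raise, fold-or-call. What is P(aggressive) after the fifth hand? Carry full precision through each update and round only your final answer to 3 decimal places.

0.924

After 'raise': P(aggressive) = 0.8·0.6500 / (0.8·0.6500 + 0.55·0.3500) ≈ 0.7298
After 'raise': P(aggressive) = 0.8·0.7298 / (0.8·0.7298 + 0.55·0.2702) ≈ 0.7971
After 'raise': P(aggressive) = 0.8·0.7971 / (0.8·0.7971 + 0.55·0.2029) ≈ 0.8511
After 'raise': P(aggressive) = 0.8·0.8511 / (0.8·0.8511 + 0.55·0.1489) ≈ 0.8926
After 'raise': P(aggressive) = 0.8·0.8926 / (0.8·0.8926 + 0.55·0.1074) ≈ 0.9236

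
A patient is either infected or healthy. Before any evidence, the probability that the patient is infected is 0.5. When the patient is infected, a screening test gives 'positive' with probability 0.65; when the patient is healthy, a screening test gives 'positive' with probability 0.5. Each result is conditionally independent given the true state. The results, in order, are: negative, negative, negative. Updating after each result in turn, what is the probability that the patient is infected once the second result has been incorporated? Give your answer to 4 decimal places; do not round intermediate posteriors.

Apply Bayes' rule sequentially, carrying P(infected) forward.
After 'negative': P(infected) = 0.35·0.5000 / (0.35·0.5000 + 0.5·0.5000) ≈ 0.4118
After 'negative': P(infected) = 0.35·0.4118 / (0.35·0.4118 + 0.5·0.5882) ≈ 0.3289

0.3289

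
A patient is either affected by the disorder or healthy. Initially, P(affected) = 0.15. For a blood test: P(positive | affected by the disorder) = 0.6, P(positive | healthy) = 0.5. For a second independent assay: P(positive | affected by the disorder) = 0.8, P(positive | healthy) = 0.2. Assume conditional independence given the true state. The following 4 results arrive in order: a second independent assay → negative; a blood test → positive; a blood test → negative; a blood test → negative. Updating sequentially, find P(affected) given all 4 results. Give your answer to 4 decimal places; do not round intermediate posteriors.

0.0328

After a second independent assay='negative': P(affected) = 0.2·0.1500 / (0.2·0.1500 + 0.8·0.8500) ≈ 0.0423
After a blood test='positive': P(affected) = 0.6·0.0423 / (0.6·0.0423 + 0.5·0.9577) ≈ 0.0503
After a blood test='negative': P(affected) = 0.4·0.0503 / (0.4·0.0503 + 0.5·0.9497) ≈ 0.0406
After a blood test='negative': P(affected) = 0.4·0.0406 / (0.4·0.0406 + 0.5·0.9594) ≈ 0.0328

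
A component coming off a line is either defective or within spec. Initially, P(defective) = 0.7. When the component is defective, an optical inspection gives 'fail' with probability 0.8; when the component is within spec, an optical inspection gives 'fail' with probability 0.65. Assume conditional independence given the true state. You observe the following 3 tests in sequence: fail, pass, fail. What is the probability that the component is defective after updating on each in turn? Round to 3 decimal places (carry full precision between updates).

0.669

Apply Bayes' rule sequentially, carrying P(defective) forward.
After 'fail': P(defective) = 0.8·0.7000 / (0.8·0.7000 + 0.65·0.3000) ≈ 0.7417
After 'pass': P(defective) = 0.2·0.7417 / (0.2·0.7417 + 0.35·0.2583) ≈ 0.6214
After 'fail': P(defective) = 0.8·0.6214 / (0.8·0.6214 + 0.65·0.3786) ≈ 0.6688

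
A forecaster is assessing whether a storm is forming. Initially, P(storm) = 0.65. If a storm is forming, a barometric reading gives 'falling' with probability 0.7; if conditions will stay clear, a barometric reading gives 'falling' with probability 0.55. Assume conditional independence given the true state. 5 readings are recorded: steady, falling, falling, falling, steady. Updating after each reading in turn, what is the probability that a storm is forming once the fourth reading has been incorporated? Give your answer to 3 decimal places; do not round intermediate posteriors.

0.719

After 'steady': P(storm) = 0.3·0.6500 / (0.3·0.6500 + 0.45·0.3500) ≈ 0.5532
After 'falling': P(storm) = 0.7·0.5532 / (0.7·0.5532 + 0.55·0.4468) ≈ 0.6118
After 'falling': P(storm) = 0.7·0.6118 / (0.7·0.6118 + 0.55·0.3882) ≈ 0.6673
After 'falling': P(storm) = 0.7·0.6673 / (0.7·0.6673 + 0.55·0.3327) ≈ 0.7185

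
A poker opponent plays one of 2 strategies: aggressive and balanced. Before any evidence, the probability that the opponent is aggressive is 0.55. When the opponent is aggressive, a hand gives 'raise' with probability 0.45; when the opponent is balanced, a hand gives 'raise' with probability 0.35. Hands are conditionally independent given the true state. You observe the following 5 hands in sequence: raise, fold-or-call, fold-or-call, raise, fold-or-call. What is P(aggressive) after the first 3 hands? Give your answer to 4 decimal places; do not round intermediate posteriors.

After 'raise': P(aggressive) = 0.45·0.5500 / (0.45·0.5500 + 0.35·0.4500) ≈ 0.6111
After 'fold-or-call': P(aggressive) = 0.55·0.6111 / (0.55·0.6111 + 0.65·0.3889) ≈ 0.5708
After 'fold-or-call': P(aggressive) = 0.55·0.5708 / (0.55·0.5708 + 0.65·0.4292) ≈ 0.5294

0.5294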